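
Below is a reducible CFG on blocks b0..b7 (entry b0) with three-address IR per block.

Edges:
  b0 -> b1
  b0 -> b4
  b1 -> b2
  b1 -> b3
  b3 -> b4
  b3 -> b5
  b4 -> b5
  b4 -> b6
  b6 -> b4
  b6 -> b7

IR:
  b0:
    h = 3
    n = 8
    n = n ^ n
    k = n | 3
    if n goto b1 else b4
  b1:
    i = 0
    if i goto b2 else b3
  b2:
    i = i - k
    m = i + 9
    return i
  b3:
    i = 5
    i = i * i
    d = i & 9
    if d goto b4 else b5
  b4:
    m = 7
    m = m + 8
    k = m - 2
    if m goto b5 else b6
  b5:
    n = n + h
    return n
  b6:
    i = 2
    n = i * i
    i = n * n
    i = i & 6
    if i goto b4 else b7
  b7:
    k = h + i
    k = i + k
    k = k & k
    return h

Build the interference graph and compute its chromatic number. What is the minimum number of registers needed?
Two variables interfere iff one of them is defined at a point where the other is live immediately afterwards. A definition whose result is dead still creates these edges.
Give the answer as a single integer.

def/use:
  b0: {h,k,n} / ∅
  b1: {i} / ∅
  b2: {i,m} / {i,k}
  b3: {d,i} / ∅
  b4: {k,m} / ∅
  b5: {n} / {h,n}
  b6: {i,n} / ∅
  b7: {k} / {h,i}

Liveness:
  live b0: ∅→{h,k,n}
  live b1: {h,k,n}→{h,i,k,n}
  live b2: {i,k}→∅
  live b3: {h,n}→{h,n}
  live b4: {h,n}→{h,n}
  live b5: {h,n}→∅
  live b6: {h}→{h,i,n}
  live b7: {h,i}→∅

Conflict graph:
  d↔{h,n}
  h↔{d,i,k,m,n}
  i↔{h,k,m,n}
  k↔{h,i,m,n}
  m↔{h,i,k,n}
  n↔{d,h,i,k,m}

Registers:
  {h,i,k,m,n} pairwise interfere (5-clique) ⇒ χ ≥ 5
  assign d→R2 h→R0 i→R2 k→R3 m→R4 n→R1 — no edge inside a register ⇒ χ ≤ 5
  χ = 5

Answer: 5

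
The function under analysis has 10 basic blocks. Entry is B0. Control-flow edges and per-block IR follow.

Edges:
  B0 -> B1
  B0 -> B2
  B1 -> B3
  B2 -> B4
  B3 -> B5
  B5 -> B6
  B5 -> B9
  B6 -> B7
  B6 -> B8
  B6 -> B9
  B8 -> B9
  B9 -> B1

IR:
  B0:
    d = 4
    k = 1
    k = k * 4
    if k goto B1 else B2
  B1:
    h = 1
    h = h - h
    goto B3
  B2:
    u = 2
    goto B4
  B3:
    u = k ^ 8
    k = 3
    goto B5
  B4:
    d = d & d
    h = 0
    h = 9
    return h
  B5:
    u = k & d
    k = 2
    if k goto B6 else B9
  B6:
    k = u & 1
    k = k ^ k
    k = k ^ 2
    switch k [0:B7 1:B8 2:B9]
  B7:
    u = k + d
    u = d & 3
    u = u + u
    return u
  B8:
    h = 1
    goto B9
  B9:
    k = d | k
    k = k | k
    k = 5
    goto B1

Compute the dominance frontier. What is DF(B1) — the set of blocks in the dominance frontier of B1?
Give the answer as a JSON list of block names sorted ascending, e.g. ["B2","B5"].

idom tree: B1←B0 B2←B0 B3←B1 B4←B2 B5←B3 B6←B5 B7←B6 B8←B6 B9←B5
Dom at joins:
  B1: preds {B0,B9}: {B0} ∩ {B0,B1,B3,B5,B9} = {B0}; idom=B0
  B9: preds {B5,B6,B8}: {B0,B1,B3,B5} ∩ {B0,B1,B3,B5,B6} ∩ {B0,B1,B3,B5,B6,B8} = {B0,B1,B3,B5}; idom=B5

DF walk-up:
  B1←B0: walk · to B0
  B1←B9: walk B9→B5→B3→B1 to B0
  B9←B5: walk · to B5
  B9←B6: walk B6 to B5
  B9←B8: walk B8→B6 to B5
  B0 → ∅
  B1 → {B1}
  B2 → ∅
  B3 → {B1}
  B4 → ∅
  B5 → {B1}
  B6 → {B9}
  B7 → ∅
  B8 → {B9}
  B9 → {B1}

DF(B1) = ["B1"]

Answer: ["B1"]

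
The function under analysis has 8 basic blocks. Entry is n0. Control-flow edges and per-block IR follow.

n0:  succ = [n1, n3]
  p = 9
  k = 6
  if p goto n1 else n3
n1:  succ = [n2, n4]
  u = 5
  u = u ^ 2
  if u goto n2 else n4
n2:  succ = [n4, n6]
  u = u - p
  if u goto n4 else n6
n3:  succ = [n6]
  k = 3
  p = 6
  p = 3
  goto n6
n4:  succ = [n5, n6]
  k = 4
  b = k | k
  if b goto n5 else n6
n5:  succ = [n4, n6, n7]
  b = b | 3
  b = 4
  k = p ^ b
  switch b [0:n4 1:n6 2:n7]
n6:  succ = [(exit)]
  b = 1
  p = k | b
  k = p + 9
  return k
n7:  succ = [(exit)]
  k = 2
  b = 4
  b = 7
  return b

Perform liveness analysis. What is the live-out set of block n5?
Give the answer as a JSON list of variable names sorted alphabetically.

Answer: ["k", "p"]

Derivation:
Per-block:
  n0 def {k,p} use ∅
  n1 def {u} use ∅
  n2 def {u} use {p,u}
  n3 def {k,p} use ∅
  n4 def {b,k} use ∅
  n5 def {b,k} use {b,p}
  n6 def {b,k,p} use {k}
  n7 def {b,k} use ∅

Live sets:
  n0: in=∅ out={k,p}
  n1: in={k,p} out={k,p,u}
  n2: in={k,p,u} out={k,p}
  n3: in=∅ out={k}
  n4: in={p} out={b,k,p}
  n5: in={b,p} out={k,p}
  n6: in={k} out=∅
  n7: in=∅ out=∅

live-out(n5) = ["k", "p"]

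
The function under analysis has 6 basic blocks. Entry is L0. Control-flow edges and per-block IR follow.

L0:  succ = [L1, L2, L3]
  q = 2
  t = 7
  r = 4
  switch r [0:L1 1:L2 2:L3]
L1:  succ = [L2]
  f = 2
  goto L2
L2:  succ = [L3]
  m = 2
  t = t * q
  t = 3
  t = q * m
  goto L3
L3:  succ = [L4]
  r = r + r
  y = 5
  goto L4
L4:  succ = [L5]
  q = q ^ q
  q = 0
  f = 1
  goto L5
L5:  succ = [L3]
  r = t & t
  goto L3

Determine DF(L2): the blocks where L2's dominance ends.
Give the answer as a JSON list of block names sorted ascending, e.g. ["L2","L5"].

idom tree: L1←L0 L2←L0 L3←L0 L4←L3 L5←L4
Join-block Dom:
  L2: preds {L0,L1}: {L0} ∩ {L0,L1} = {L0}; idom=L0
  L3: preds {L0,L2,L5}: {L0} ∩ {L0,L2} ∩ {L0,L3,L4,L5} = {L0}; idom=L0

DF derivation:
  join L2 pred L0: · stop@L0
  join L2 pred L1: L1 stop@L0
  join L3 pred L0: · stop@L0
  join L3 pred L2: L2 stop@L0
  join L3 pred L5: L5→L4→L3 stop@L0
  L0: DF=∅
  L1: DF={L2}
  L2: DF={L3}
  L3: DF={L3}
  L4: DF={L3}
  L5: DF={L3}

DF(L2) = ["L3"]

Answer: ["L3"]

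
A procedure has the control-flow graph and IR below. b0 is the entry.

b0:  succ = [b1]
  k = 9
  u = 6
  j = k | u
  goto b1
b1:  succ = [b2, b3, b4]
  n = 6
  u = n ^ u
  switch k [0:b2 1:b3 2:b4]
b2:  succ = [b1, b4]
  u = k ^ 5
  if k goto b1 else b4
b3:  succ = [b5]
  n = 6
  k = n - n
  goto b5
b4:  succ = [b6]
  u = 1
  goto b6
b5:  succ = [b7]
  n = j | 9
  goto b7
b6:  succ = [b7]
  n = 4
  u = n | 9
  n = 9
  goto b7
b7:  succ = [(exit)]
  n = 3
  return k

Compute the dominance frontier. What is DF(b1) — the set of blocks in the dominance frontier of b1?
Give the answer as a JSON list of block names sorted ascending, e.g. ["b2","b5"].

idom tree: b1←b0 b2←b1 b3←b1 b4←b1 b5←b3 b6←b4 b7←b1
Dom at joins:
  b1: preds {b0,b2}: {b0} ∩ {b0,b1,b2} = {b0}; idom=b0
  b4: preds {b1,b2}: {b0,b1} ∩ {b0,b1,b2} = {b0,b1}; idom=b1
  b7: preds {b5,b6}: {b0,b1,b3,b5} ∩ {b0,b1,b4,b6} = {b0,b1}; idom=b1

Frontier:
  join b1 pred b0: · stop@b0
  join b1 pred b2: b2→b1 stop@b0
  join b4 pred b1: · stop@b1
  join b4 pred b2: b2 stop@b1
  join b7 pred b5: b5→b3 stop@b1
  join b7 pred b6: b6→b4 stop@b1
  DF(b0)=∅
  DF(b1)={b1}
  DF(b2)={b1,b4}
  DF(b3)={b7}
  DF(b4)={b7}
  DF(b5)={b7}
  DF(b6)={b7}
  DF(b7)=∅

DF(b1) = ["b1"]

Answer: ["b1"]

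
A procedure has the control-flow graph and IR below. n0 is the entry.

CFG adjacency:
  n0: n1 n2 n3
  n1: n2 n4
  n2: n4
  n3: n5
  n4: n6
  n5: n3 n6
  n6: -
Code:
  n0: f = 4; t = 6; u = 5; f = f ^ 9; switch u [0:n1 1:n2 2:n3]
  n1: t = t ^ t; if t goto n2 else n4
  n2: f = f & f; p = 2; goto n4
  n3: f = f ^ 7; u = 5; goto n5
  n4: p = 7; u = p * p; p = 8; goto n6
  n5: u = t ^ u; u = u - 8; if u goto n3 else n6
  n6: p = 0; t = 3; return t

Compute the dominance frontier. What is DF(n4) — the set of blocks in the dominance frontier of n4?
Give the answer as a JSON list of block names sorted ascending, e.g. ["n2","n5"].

Answer: ["n6"]

Analysis:
idom tree: n1←n0 n2←n0 n3←n0 n4←n0 n5←n3 n6←n0
Dom at joins:
  n2: preds {n0,n1}: {n0} ∩ {n0,n1} = {n0}; idom=n0
  n3: preds {n0,n5}: {n0} ∩ {n0,n3,n5} = {n0}; idom=n0
  n4: preds {n1,n2}: {n0,n1} ∩ {n0,n2} = {n0}; idom=n0
  n6: preds {n4,n5}: {n0,n4} ∩ {n0,n3,n5} = {n0}; idom=n0

Frontier:
  n2←n0: walk · to n0
  n2←n1: walk n1 to n0
  n3←n0: walk · to n0
  n3←n5: walk n5→n3 to n0
  n4←n1: walk n1 to n0
  n4←n2: walk n2 to n0
  n6←n4: walk n4 to n0
  n6←n5: walk n5→n3 to n0
  n0 → ∅
  n1 → {n2,n4}
  n2 → {n4}
  n3 → {n3,n6}
  n4 → {n6}
  n5 → {n3,n6}
  n6 → ∅

DF(n4) = ["n6"]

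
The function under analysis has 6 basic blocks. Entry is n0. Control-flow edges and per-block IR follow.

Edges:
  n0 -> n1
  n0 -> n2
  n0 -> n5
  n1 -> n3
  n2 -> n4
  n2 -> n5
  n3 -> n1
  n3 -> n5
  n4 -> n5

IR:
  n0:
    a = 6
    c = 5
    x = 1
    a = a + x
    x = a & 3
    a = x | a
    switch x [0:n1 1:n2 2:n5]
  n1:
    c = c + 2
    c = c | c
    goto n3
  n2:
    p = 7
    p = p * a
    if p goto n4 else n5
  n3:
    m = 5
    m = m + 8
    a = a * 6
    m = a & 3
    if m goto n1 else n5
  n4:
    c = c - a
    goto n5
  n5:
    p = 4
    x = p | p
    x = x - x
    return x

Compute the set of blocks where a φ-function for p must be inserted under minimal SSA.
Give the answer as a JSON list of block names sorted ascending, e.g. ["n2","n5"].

Answer: ["n5"]

Derivation:
idom tree: n1←n0 n2←n0 n3←n1 n4←n2 n5←n0
Dom at joins:
  n1: preds {n0,n3}: {n0} ∩ {n0,n1,n3} = {n0}; idom=n0
  n5: preds {n0,n2,n3,n4}: {n0} ∩ {n0,n2} ∩ {n0,n1,n3} ∩ {n0,n2,n4} = {n0}; idom=n0

DF walk-up:
  n1←n0: walk · to n0
  n1←n3: walk n3→n1 to n0
  n5←n0: walk · to n0
  n5←n2: walk n2 to n0
  n5←n3: walk n3→n1 to n0
  n5←n4: walk n4→n2 to n0
  n0: DF=∅
  n1: DF={n1,n5}
  n2: DF={n5}
  n3: DF={n1,n5}
  n4: DF={n5}
  n5: DF=∅

φ for p: defs {n2,n5}
  DF⁺ = {n5}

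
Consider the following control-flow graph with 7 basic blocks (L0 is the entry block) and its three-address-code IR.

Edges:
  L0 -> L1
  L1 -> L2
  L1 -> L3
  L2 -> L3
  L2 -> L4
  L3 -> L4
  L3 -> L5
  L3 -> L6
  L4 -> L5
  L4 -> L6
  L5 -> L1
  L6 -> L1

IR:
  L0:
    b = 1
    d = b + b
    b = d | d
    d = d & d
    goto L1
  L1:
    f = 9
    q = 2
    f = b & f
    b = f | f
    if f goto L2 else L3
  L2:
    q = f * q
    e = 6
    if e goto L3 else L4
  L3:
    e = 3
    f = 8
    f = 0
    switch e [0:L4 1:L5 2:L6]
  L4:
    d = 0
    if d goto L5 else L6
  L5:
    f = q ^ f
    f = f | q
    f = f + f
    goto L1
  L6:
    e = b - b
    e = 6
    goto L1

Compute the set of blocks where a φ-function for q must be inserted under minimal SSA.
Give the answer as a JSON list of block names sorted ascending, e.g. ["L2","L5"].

idom tree: L1←L0 L2←L1 L3←L1 L4←L1 L5←L1 L6←L1
Join-block Dom:
  L1: preds {L0,L5,L6}: {L0} ∩ {L0,L1,L5} ∩ {L0,L1,L6} = {L0}; idom=L0
  L3: preds {L1,L2}: {L0,L1} ∩ {L0,L1,L2} = {L0,L1}; idom=L1
  L4: preds {L2,L3}: {L0,L1,L2} ∩ {L0,L1,L3} = {L0,L1}; idom=L1
  L5: preds {L3,L4}: {L0,L1,L3} ∩ {L0,L1,L4} = {L0,L1}; idom=L1
  L6: preds {L3,L4}: {L0,L1,L3} ∩ {L0,L1,L4} = {L0,L1}; idom=L1

DF walk-up:
  L1←L0: walk · to L0
  L1←L5: walk L5→L1 to L0
  L1←L6: walk L6→L1 to L0
  L3←L1: walk · to L1
  L3←L2: walk L2 to L1
  L4←L2: walk L2 to L1
  L4←L3: walk L3 to L1
  L5←L3: walk L3 to L1
  L5←L4: walk L4 to L1
  L6←L3: walk L3 to L1
  L6←L4: walk L4 to L1
  DF(L0)=∅
  DF(L1)={L1}
  DF(L2)={L3,L4}
  DF(L3)={L4,L5,L6}
  DF(L4)={L5,L6}
  DF(L5)={L1}
  DF(L6)={L1}

φ for q: defs {L1,L2}
  DF⁺ = {L1,L3,L4,L5,L6}

Answer: ["L1", "L3", "L4", "L5", "L6"]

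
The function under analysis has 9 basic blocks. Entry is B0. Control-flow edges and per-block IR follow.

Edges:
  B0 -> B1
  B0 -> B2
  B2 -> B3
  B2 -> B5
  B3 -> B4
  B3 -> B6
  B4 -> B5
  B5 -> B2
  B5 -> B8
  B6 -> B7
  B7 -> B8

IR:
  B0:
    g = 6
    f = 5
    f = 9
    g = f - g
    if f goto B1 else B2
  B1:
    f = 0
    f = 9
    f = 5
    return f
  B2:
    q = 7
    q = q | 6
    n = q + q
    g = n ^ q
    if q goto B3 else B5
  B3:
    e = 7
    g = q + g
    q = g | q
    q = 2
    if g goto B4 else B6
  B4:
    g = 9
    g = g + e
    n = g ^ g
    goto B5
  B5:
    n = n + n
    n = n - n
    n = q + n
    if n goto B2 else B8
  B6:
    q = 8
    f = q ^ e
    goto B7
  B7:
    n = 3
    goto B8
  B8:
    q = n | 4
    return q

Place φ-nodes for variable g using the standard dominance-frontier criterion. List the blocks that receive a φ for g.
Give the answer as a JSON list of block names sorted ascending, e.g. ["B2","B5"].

idom tree: B1←B0 B2←B0 B3←B2 B4←B3 B5←B2 B6←B3 B7←B6 B8←B2
Join-block Dom:
  B2: preds {B0,B5}: {B0} ∩ {B0,B2,B5} = {B0}; idom=B0
  B5: preds {B2,B4}: {B0,B2} ∩ {B0,B2,B3,B4} = {B0,B2}; idom=B2
  B8: preds {B5,B7}: {B0,B2,B5} ∩ {B0,B2,B3,B6,B7} = {B0,B2}; idom=B2

DF walk-up:
  join B2 pred B0: · stop@B0
  join B2 pred B5: B5→B2 stop@B0
  join B5 pred B2: · stop@B2
  join B5 pred B4: B4→B3 stop@B2
  join B8 pred B5: B5 stop@B2
  join B8 pred B7: B7→B6→B3 stop@B2
  B0: DF=∅
  B1: DF=∅
  B2: DF={B2}
  B3: DF={B5,B8}
  B4: DF={B5}
  B5: DF={B2,B8}
  B6: DF={B8}
  B7: DF={B8}
  B8: DF=∅

φ for g: defs {B0,B2,B3,B4}
  DF⁺ = {B2,B5,B8}

Answer: ["B2", "B5", "B8"]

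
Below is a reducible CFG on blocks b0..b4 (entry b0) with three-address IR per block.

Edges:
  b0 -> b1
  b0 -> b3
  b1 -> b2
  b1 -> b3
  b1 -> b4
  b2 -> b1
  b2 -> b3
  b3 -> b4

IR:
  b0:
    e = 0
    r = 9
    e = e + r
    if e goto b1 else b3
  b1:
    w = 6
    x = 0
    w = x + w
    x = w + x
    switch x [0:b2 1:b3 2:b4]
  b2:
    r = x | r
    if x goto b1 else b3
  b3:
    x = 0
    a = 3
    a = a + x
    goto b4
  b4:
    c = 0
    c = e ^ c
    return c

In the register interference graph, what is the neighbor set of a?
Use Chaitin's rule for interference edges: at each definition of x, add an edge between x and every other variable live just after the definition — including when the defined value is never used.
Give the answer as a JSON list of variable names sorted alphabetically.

Block summaries:
  b0 def {e,r} use ∅
  b1 def {w,x} use ∅
  b2 def {r} use {r,x}
  b3 def {a,x} use ∅
  b4 def {c} use {e}

Backward fixpoint:
  b0 li=∅ lo={e,r}
  b1 li={e,r} lo={e,r,x}
  b2 li={e,r,x} lo={e,r}
  b3 li={e} lo={e}
  b4 li={e} lo=∅

Interference:
  a: {e,x}
  c: {e}
  e: {a,c,r,w,x}
  r: {e,w,x}
  w: {e,r,x}
  x: {a,e,r,w}

N(a) = ["e", "x"]

Answer: ["e", "x"]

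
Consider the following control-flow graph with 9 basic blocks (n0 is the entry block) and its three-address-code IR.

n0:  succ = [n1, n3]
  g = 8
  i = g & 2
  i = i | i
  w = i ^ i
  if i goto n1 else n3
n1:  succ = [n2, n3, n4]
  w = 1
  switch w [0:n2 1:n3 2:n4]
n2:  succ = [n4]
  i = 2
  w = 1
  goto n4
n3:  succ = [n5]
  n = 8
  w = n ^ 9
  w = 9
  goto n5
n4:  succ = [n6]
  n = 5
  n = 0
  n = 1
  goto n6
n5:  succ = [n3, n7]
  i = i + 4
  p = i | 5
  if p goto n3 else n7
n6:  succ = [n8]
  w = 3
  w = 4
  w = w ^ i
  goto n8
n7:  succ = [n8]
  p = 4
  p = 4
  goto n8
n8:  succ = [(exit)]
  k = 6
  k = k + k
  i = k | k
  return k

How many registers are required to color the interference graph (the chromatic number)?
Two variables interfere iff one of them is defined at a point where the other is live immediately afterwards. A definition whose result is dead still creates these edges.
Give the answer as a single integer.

Answer: 2

Analysis:
Per-block:
  n0: def={g,i,w} ue=∅
  n1: def={w} ue=∅
  n2: def={i,w} ue=∅
  n3: def={n,w} ue=∅
  n4: def={n} ue=∅
  n5: def={i,p} ue={i}
  n6: def={w} ue={i}
  n7: def={p} ue=∅
  n8: def={i,k} ue=∅

Live sets:
  live n0: ∅→{i}
  live n1: {i}→{i}
  live n2: ∅→{i}
  live n3: {i}→{i}
  live n4: {i}→{i}
  live n5: {i}→{i}
  live n6: {i}→∅
  live n7: ∅→∅
  live n8: ∅→∅

Conflict graph:
  g: ∅
  i: {k,n,p,w}
  k: {i}
  n: {i}
  p: {i}
  w: {i}

Colouring:
  clique {i,k} ⇒ need ≥ 2
  assign g→R0 i→R0 k→R1 n→R1 p→R1 w→R1 — no edge inside a register ⇒ χ ≤ 2
  χ = 2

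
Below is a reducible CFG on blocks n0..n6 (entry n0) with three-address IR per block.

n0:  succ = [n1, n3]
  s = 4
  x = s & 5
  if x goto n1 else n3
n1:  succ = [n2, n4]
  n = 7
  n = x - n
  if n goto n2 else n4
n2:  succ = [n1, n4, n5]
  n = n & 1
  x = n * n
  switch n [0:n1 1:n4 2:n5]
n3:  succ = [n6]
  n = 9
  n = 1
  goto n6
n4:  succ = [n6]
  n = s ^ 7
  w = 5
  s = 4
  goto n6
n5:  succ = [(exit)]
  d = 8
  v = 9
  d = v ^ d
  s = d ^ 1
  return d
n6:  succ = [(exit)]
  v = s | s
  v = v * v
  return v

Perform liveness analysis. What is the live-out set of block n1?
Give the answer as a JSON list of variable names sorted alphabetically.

Answer: ["n", "s"]

Analysis:
Block summaries:
  n0: def={s,x} ue=∅
  n1: def={n} ue={x}
  n2: def={n,x} ue={n}
  n3: def={n} ue=∅
  n4: def={n,s,w} ue={s}
  n5: def={d,s,v} ue=∅
  n6: def={v} ue={s}

Live sets:
  n0 li=∅ lo={s,x}
  n1 li={s,x} lo={n,s}
  n2 li={n,s} lo={s,x}
  n3 li={s} lo={s}
  n4 li={s} lo={s}
  n5 li=∅ lo=∅
  n6 li={s} lo=∅

live-out(n1) = ["n", "s"]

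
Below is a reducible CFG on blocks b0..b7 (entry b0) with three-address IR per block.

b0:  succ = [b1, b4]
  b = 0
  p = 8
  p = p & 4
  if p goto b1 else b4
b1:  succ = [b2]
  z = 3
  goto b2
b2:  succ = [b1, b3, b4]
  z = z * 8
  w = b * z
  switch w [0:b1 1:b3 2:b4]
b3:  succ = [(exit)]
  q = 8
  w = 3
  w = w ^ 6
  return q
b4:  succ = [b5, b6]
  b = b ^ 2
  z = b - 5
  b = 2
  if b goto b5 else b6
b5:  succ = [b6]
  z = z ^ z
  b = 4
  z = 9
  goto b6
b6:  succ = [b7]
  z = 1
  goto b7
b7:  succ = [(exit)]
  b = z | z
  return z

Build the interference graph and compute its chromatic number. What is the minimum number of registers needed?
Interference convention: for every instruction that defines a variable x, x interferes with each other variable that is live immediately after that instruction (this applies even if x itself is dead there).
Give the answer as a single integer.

def/use:
  b0 def {b,p} use ∅
  b1 def {z} use ∅
  b2 def {w,z} use {b,z}
  b3 def {q,w} use ∅
  b4 def {b,z} use {b}
  b5 def {b,z} use {z}
  b6 def {z} use ∅
  b7 def {b} use {z}

Backward fixpoint:
  b0 li=∅ lo={b}
  b1 li={b} lo={b,z}
  b2 li={b,z} lo={b}
  b3 li=∅ lo=∅
  b4 li={b} lo={z}
  b5 li={z} lo=∅
  b6 li=∅ lo={z}
  b7 li={z} lo=∅

Interfere edges:
  b: {p,w,z}
  p: {b}
  q: {w}
  w: {b,q}
  z: {b}

Chromatic number:
  lower bound: {b,p} mutually conflict ⇒ χ ≥ 2
  assign b→R0 p→R1 q→R0 w→R1 z→R1 — no edge inside a register ⇒ χ ≤ 2
  χ = 2

Answer: 2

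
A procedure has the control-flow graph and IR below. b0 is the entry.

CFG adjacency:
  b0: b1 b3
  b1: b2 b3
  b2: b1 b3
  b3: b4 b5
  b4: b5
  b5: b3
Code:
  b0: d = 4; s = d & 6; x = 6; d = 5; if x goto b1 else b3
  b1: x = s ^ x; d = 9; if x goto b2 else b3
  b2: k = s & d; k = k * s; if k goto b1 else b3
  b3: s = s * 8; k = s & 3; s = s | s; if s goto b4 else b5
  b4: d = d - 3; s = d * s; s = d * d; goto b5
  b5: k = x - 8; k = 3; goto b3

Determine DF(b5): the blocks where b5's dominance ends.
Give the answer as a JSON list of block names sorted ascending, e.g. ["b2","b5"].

idom tree: b1←b0 b2←b1 b3←b0 b4←b3 b5←b3
Join-block Dom:
  b1: preds {b0,b2}: {b0} ∩ {b0,b1,b2} = {b0}; idom=b0
  b3: preds {b0,b1,b2,b5}: {b0} ∩ {b0,b1} ∩ {b0,b1,b2} ∩ {b0,b3,b5} = {b0}; idom=b0
  b5: preds {b3,b4}: {b0,b3} ∩ {b0,b3,b4} = {b0,b3}; idom=b3

DF walk-up:
  join b1 pred b0: · stop@b0
  join b1 pred b2: b2→b1 stop@b0
  join b3 pred b0: · stop@b0
  join b3 pred b1: b1 stop@b0
  join b3 pred b2: b2→b1 stop@b0
  join b3 pred b5: b5→b3 stop@b0
  join b5 pred b3: · stop@b3
  join b5 pred b4: b4 stop@b3
  b0 → ∅
  b1 → {b1,b3}
  b2 → {b1,b3}
  b3 → {b3}
  b4 → {b5}
  b5 → {b3}

DF(b5) = ["b3"]

Answer: ["b3"]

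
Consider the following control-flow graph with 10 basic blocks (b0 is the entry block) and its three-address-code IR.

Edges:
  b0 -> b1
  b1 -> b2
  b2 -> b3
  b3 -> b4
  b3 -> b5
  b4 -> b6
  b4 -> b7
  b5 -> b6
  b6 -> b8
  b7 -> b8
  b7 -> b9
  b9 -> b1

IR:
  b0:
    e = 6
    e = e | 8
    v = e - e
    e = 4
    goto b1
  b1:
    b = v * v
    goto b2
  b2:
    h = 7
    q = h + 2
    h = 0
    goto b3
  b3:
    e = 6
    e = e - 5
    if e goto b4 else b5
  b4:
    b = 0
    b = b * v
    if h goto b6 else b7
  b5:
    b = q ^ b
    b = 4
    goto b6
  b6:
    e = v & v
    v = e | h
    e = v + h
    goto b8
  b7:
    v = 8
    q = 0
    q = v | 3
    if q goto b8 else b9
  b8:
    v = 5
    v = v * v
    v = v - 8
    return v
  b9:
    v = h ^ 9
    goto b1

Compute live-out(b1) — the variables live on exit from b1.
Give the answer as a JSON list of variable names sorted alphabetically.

Block summaries:
  b0 def {e,v} use ∅
  b1 def {b} use {v}
  b2 def {h,q} use ∅
  b3 def {e} use ∅
  b4 def {b} use {h,v}
  b5 def {b} use {b,q}
  b6 def {e,v} use {h,v}
  b7 def {q,v} use ∅
  b8 def {v} use ∅
  b9 def {v} use {h}

Liveness:
  b0 li=∅ lo={v}
  b1 li={v} lo={b,v}
  b2 li={b,v} lo={b,h,q,v}
  b3 li={b,h,q,v} lo={b,h,q,v}
  b4 li={h,v} lo={h,v}
  b5 li={b,h,q,v} lo={h,v}
  b6 li={h,v} lo=∅
  b7 li={h} lo={h}
  b8 li=∅ lo=∅
  b9 li={h} lo={v}

live-out(b1) = ["b", "v"]

Answer: ["b", "v"]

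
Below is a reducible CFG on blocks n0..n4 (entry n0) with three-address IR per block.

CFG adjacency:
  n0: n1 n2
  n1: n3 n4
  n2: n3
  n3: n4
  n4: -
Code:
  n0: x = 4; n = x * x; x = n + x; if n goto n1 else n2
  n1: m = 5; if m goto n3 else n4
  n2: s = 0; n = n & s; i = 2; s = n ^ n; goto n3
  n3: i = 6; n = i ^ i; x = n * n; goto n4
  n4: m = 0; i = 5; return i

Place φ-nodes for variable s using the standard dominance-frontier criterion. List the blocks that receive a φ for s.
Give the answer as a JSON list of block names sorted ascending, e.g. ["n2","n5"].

idom tree: n1←n0 n2←n0 n3←n0 n4←n0
Dom∩ at merges:
  n3: preds {n1,n2}: {n0,n1} ∩ {n0,n2} = {n0}; idom=n0
  n4: preds {n1,n3}: {n0,n1} ∩ {n0,n3} = {n0}; idom=n0

DF walk-up:
  n3←n1: walk n1 to n0
  n3←n2: walk n2 to n0
  n4←n1: walk n1 to n0
  n4←n3: walk n3 to n0
  n0: DF=∅
  n1: DF={n3,n4}
  n2: DF={n3}
  n3: DF={n4}
  n4: DF=∅

φ for s: defs {n2}
  DF⁺ = {n3,n4}

Answer: ["n3", "n4"]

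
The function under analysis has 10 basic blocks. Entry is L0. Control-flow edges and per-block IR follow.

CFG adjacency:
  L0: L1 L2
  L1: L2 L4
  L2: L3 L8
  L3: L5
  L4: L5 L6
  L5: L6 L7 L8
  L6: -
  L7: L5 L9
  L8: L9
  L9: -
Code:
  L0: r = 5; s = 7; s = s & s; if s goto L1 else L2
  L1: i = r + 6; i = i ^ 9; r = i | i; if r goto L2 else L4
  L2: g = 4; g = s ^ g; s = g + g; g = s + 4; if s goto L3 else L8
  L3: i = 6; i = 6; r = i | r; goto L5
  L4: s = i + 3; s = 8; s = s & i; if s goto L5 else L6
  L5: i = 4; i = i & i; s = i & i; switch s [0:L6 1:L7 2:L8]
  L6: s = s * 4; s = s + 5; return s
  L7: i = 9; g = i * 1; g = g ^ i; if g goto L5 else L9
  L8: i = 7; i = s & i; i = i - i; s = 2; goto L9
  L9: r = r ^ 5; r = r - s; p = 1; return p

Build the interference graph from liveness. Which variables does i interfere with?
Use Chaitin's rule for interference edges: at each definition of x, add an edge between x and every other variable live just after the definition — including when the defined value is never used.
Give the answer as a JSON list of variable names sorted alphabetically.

Answer: ["g", "r", "s"]

Working:
Block summaries:
  L0 def {r,s} use ∅
  L1 def {i,r} use {r}
  L2 def {g,s} use {s}
  L3 def {i,r} use {r}
  L4 def {s} use {i}
  L5 def {i,s} use ∅
  L6 def {s} use {s}
  L7 def {g,i} use ∅
  L8 def {i,s} use {s}
  L9 def {p,r} use {r,s}

Liveness:
  L0 li=∅ lo={r,s}
  L1 li={r,s} lo={i,r,s}
  L2 li={r,s} lo={r,s}
  L3 li={r} lo={r}
  L4 li={i,r} lo={r,s}
  L5 li={r} lo={r,s}
  L6 li={s} lo=∅
  L7 li={r,s} lo={r,s}
  L8 li={r,s} lo={r,s}
  L9 li={r,s} lo=∅

Interfere edges:
  g↔{i,r,s}
  i↔{g,r,s}
  p↔∅
  r↔{g,i,s}
  s↔{g,i,r}

N(i) = ["g", "r", "s"]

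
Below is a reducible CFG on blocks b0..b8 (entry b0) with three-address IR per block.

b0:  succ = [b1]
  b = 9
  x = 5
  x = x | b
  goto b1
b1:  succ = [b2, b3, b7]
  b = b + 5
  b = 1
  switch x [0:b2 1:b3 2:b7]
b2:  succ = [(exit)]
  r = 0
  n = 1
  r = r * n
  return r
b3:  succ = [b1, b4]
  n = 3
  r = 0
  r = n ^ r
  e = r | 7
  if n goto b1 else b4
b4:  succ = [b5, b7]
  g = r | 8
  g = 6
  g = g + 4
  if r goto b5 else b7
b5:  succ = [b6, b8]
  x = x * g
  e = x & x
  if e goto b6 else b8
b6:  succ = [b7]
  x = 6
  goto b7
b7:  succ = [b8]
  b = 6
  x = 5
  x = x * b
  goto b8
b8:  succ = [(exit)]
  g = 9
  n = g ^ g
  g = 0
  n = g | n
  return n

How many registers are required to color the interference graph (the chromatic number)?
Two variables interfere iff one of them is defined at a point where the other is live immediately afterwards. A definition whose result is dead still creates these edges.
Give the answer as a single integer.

Answer: 5

Derivation:
def/use:
  b0: def={b,x} ue=∅
  b1: def={b} ue={b,x}
  b2: def={n,r} ue=∅
  b3: def={e,n,r} ue=∅
  b4: def={g} ue={r}
  b5: def={e,x} ue={g,x}
  b6: def={x} ue=∅
  b7: def={b,x} ue=∅
  b8: def={g,n} ue=∅

Live sets:
  live b0: ∅→{b,x}
  live b1: {b,x}→{b,x}
  live b2: ∅→∅
  live b3: {b,x}→{b,r,x}
  live b4: {r,x}→{g,x}
  live b5: {g,x}→∅
  live b6: ∅→∅
  live b7: ∅→∅
  live b8: ∅→∅

Interference:
  b↔{e,n,r,x}
  e↔{b,n,r,x}
  g↔{n,r,x}
  n↔{b,e,g,r,x}
  r↔{b,e,g,n,x}
  x↔{b,e,g,n,r}

Registers:
  {b,e,n,r,x} pairwise interfere (5-clique) ⇒ χ ≥ 5
  5-colouring: c0={n}  c1={r}  c2={x}  c3={b,g}  c4={e}
  χ = 5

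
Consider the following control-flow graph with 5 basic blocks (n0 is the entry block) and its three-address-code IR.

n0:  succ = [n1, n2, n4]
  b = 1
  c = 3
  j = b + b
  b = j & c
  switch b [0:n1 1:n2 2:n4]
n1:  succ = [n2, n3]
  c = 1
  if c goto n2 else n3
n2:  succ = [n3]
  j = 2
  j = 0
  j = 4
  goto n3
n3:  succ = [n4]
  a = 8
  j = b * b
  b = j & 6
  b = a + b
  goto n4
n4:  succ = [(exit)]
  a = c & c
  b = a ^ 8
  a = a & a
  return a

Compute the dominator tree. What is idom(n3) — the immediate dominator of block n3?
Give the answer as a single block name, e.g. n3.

idom tree: n1←n0 n2←n0 n3←n0 n4←n0
Join-block Dom:
  n2: preds {n0,n1}: {n0} ∩ {n0,n1} = {n0}; idom=n0
  n3: preds {n1,n2}: {n0,n1} ∩ {n0,n2} = {n0}; idom=n0
  n4: preds {n0,n3}: {n0} ∩ {n0,n3} = {n0}; idom=n0

idom(n3) = n0

Answer: n0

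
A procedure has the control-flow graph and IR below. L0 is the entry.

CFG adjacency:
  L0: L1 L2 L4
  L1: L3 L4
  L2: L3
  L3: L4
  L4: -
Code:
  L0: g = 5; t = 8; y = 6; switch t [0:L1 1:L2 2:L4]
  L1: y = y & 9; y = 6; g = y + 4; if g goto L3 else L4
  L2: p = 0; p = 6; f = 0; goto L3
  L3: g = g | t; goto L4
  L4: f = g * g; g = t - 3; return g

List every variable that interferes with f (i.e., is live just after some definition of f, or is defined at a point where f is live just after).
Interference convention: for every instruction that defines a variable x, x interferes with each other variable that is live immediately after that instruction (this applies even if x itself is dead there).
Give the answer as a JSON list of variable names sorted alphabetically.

Answer: ["g", "t"]

Derivation:
Block summaries:
  L0 def {g,t,y} use ∅
  L1 def {g,y} use {y}
  L2 def {f,p} use ∅
  L3 def {g} use {g,t}
  L4 def {f,g} use {g,t}

Backward fixpoint:
  L0 li=∅ lo={g,t,y}
  L1 li={t,y} lo={g,t}
  L2 li={g,t} lo={g,t}
  L3 li={g,t} lo={g,t}
  L4 li={g,t} lo=∅

Interference:
  f↔{g,t}
  g↔{f,p,t,y}
  p↔{g,t}
  t↔{f,g,p,y}
  y↔{g,t}

N(f) = ["g", "t"]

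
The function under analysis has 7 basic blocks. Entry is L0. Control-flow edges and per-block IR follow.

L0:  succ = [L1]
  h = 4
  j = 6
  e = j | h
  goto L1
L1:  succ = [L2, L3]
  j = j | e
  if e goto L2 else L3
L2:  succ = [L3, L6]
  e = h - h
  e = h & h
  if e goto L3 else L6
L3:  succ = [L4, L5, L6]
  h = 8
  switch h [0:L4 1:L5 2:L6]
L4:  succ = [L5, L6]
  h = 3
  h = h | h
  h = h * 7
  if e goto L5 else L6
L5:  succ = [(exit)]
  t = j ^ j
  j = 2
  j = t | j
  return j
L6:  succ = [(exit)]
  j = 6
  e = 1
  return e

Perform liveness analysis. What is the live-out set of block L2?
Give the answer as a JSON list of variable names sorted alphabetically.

def/use:
  L0: def={e,h,j} ue=∅
  L1: def={j} ue={e,j}
  L2: def={e} ue={h}
  L3: def={h} ue=∅
  L4: def={h} ue={e}
  L5: def={j,t} ue={j}
  L6: def={e,j} ue=∅

Backward fixpoint:
  L0 li=∅ lo={e,h,j}
  L1 li={e,h,j} lo={e,h,j}
  L2 li={h,j} lo={e,j}
  L3 li={e,j} lo={e,j}
  L4 li={e,j} lo={j}
  L5 li={j} lo=∅
  L6 li=∅ lo=∅

live-out(L2) = ["e", "j"]

Answer: ["e", "j"]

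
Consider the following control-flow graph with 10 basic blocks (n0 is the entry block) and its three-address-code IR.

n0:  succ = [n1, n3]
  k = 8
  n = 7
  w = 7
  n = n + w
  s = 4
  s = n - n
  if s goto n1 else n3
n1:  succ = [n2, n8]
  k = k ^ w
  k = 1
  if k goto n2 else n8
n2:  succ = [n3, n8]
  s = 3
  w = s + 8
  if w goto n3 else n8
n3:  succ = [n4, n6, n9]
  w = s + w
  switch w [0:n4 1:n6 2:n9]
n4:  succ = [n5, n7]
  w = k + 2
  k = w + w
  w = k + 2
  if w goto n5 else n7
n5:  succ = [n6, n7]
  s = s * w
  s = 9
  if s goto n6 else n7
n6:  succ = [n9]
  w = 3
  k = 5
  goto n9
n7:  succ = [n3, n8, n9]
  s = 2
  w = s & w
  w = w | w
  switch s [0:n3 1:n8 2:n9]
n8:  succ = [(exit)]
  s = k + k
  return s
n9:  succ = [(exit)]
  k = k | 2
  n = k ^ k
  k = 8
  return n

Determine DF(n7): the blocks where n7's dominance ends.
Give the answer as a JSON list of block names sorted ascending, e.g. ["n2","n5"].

idom tree: n1←n0 n2←n1 n3←n0 n4←n3 n5←n4 n6←n3 n7←n4 n8←n0 n9←n3
Join-block Dom:
  n3: preds {n0,n2,n7}: {n0} ∩ {n0,n1,n2} ∩ {n0,n3,n4,n7} = {n0}; idom=n0
  n6: preds {n3,n5}: {n0,n3} ∩ {n0,n3,n4,n5} = {n0,n3}; idom=n3
  n7: preds {n4,n5}: {n0,n3,n4} ∩ {n0,n3,n4,n5} = {n0,n3,n4}; idom=n4
  n8: preds {n1,n2,n7}: {n0,n1} ∩ {n0,n1,n2} ∩ {n0,n3,n4,n7} = {n0}; idom=n0
  n9: preds {n3,n6,n7}: {n0,n3} ∩ {n0,n3,n6} ∩ {n0,n3,n4,n7} = {n0,n3}; idom=n3

DF derivation:
  join n3 pred n0: · stop@n0
  join n3 pred n2: n2→n1 stop@n0
  join n3 pred n7: n7→n4→n3 stop@n0
  join n6 pred n3: · stop@n3
  join n6 pred n5: n5→n4 stop@n3
  join n7 pred n4: · stop@n4
  join n7 pred n5: n5 stop@n4
  join n8 pred n1: n1 stop@n0
  join n8 pred n2: n2→n1 stop@n0
  join n8 pred n7: n7→n4→n3 stop@n0
  join n9 pred n3: · stop@n3
  join n9 pred n6: n6 stop@n3
  join n9 pred n7: n7→n4 stop@n3
  n0: DF=∅
  n1: DF={n3,n8}
  n2: DF={n3,n8}
  n3: DF={n3,n8}
  n4: DF={n3,n6,n8,n9}
  n5: DF={n6,n7}
  n6: DF={n9}
  n7: DF={n3,n8,n9}
  n8: DF=∅
  n9: DF=∅

DF(n7) = ["n3", "n8", "n9"]

Answer: ["n3", "n8", "n9"]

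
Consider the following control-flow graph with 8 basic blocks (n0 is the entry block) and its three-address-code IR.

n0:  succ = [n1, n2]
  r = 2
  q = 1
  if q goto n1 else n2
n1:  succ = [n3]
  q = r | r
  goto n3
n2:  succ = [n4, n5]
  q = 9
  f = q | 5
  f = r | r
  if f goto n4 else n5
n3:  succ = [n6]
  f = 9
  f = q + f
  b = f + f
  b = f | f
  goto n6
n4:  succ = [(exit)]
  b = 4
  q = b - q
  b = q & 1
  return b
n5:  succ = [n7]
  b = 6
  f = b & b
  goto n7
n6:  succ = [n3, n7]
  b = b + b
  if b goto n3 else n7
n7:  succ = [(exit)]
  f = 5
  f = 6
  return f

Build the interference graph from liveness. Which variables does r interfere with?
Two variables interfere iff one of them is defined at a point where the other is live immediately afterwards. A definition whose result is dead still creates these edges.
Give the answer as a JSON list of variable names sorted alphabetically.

Answer: ["f", "q"]

Working:
Per-block:
  n0 def {q,r} use ∅
  n1 def {q} use {r}
  n2 def {f,q} use {r}
  n3 def {b,f} use {q}
  n4 def {b,q} use {q}
  n5 def {b,f} use ∅
  n6 def {b} use {b}
  n7 def {f} use ∅

Live sets:
  live n0: ∅→{r}
  live n1: {r}→{q}
  live n2: {r}→{q}
  live n3: {q}→{b,q}
  live n4: {q}→∅
  live n5: ∅→∅
  live n6: {b,q}→{q}
  live n7: ∅→∅

Conflict graph:
  b — {f,q}
  f — {b,q,r}
  q — {b,f,r}
  r — {f,q}

N(r) = ["f", "q"]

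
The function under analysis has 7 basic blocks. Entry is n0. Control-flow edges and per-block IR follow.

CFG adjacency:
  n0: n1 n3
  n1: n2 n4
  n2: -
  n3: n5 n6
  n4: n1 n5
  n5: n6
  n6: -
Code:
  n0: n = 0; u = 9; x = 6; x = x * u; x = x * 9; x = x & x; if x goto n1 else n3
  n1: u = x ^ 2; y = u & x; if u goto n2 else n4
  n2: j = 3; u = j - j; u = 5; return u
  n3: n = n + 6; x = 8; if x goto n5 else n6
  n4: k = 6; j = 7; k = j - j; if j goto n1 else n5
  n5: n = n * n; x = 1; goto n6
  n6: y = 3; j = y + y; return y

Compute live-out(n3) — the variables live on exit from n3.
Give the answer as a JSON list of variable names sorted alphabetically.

Per-block:
  n0: def={n,u,x} ue=∅
  n1: def={u,y} ue={x}
  n2: def={j,u} ue=∅
  n3: def={n,x} ue={n}
  n4: def={j,k} ue=∅
  n5: def={n,x} ue={n}
  n6: def={j,y} ue=∅

Backward fixpoint:
  live n0: ∅→{n,x}
  live n1: {n,x}→{n,x}
  live n2: ∅→∅
  live n3: {n}→{n}
  live n4: {n,x}→{n,x}
  live n5: {n}→∅
  live n6: ∅→∅

live-out(n3) = ["n"]

Answer: ["n"]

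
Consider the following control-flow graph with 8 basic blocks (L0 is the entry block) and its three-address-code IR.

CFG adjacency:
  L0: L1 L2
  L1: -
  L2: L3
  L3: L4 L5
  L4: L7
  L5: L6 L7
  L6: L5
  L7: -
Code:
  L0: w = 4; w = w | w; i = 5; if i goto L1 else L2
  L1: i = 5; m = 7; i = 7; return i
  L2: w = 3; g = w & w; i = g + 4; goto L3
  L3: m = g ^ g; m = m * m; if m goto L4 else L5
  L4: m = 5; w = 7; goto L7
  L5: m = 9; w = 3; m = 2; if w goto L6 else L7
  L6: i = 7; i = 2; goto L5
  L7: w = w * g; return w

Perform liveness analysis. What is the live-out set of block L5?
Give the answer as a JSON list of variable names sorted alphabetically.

Block summaries:
  L0: def={i,w} ue=∅
  L1: def={i,m} ue=∅
  L2: def={g,i,w} ue=∅
  L3: def={m} ue={g}
  L4: def={m,w} ue=∅
  L5: def={m,w} ue=∅
  L6: def={i} ue=∅
  L7: def={w} ue={g,w}

Backward fixpoint:
  L0: in=∅ out=∅
  L1: in=∅ out=∅
  L2: in=∅ out={g}
  L3: in={g} out={g}
  L4: in={g} out={g,w}
  L5: in={g} out={g,w}
  L6: in={g} out={g}
  L7: in={g,w} out=∅

live-out(L5) = ["g", "w"]

Answer: ["g", "w"]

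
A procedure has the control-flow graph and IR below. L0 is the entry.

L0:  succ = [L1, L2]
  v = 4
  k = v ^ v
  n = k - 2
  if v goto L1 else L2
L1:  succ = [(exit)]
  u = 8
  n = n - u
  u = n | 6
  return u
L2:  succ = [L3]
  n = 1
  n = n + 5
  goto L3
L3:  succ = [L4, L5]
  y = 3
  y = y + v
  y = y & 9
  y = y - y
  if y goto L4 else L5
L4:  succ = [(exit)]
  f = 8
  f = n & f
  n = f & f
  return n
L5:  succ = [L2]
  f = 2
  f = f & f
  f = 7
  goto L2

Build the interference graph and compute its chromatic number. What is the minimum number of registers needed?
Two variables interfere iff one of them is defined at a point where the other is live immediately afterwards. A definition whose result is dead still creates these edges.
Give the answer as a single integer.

Per-block:
  L0: def={k,n,v} ue=∅
  L1: def={n,u} ue={n}
  L2: def={n} ue=∅
  L3: def={y} ue={v}
  L4: def={f,n} ue={n}
  L5: def={f} ue=∅

Backward fixpoint:
  L0: in=∅ out={n,v}
  L1: in={n} out=∅
  L2: in={v} out={n,v}
  L3: in={n,v} out={n,v}
  L4: in={n} out=∅
  L5: in={v} out={v}

Conflict graph:
  f↔{n,v}
  k↔{v}
  n↔{f,u,v,y}
  u↔{n}
  v↔{f,k,n,y}
  y↔{n,v}

Chromatic number:
  {f,n,v} pairwise interfere (3-clique) ⇒ χ ≥ 3
  assign f→c2 k→c0 n→c0 u→c1 v→c1 y→c2 — no edge inside a register ⇒ χ ≤ 3
  χ = 3

Answer: 3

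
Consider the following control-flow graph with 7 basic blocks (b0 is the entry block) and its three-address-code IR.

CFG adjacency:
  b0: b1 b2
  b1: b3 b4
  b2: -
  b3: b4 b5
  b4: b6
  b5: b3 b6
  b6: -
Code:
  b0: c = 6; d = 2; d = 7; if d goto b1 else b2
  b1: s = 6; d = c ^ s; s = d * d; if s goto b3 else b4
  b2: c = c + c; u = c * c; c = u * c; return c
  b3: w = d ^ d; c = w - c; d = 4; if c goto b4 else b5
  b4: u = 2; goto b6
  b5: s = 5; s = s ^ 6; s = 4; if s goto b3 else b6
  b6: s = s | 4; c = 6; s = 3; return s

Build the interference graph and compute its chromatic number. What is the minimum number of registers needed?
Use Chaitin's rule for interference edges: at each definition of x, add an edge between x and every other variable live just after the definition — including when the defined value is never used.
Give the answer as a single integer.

Per-block:
  b0 def {c,d} use ∅
  b1 def {d,s} use {c}
  b2 def {c,u} use {c}
  b3 def {c,d,w} use {c,d}
  b4 def {u} use ∅
  b5 def {s} use ∅
  b6 def {c,s} use {s}

Live sets:
  b0 li=∅ lo={c}
  b1 li={c} lo={c,d,s}
  b2 li={c} lo=∅
  b3 li={c,d,s} lo={c,d,s}
  b4 li={s} lo={s}
  b5 li={c,d} lo={c,d,s}
  b6 li={s} lo=∅

Conflict graph:
  c↔{d,s,u,w}
  d↔{c,s}
  s↔{c,d,u,w}
  u↔{c,s}
  w↔{c,s}

Chromatic number:
  clique {c,d,s} ⇒ need ≥ 3
  3-colouring: c0={c}  c1={s}  c2={d,u,w}
  χ = 3

Answer: 3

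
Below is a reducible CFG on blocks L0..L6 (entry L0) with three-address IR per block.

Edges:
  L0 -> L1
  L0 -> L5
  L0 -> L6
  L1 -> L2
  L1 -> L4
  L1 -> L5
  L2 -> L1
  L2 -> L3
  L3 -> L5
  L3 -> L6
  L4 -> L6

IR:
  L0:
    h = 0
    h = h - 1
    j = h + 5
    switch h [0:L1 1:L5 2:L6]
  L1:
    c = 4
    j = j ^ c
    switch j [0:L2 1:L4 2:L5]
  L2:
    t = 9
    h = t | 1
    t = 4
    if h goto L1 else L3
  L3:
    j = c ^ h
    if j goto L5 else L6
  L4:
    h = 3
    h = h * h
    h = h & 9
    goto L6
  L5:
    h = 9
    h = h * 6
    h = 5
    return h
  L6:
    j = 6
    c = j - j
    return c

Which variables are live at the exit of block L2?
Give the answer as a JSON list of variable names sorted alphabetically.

Answer: ["c", "h", "j"]

Derivation:
def/use:
  L0: {h,j} / ∅
  L1: {c,j} / {j}
  L2: {h,t} / ∅
  L3: {j} / {c,h}
  L4: {h} / ∅
  L5: {h} / ∅
  L6: {c,j} / ∅

Backward fixpoint:
  L0: in=∅ out={j}
  L1: in={j} out={c,j}
  L2: in={c,j} out={c,h,j}
  L3: in={c,h} out=∅
  L4: in=∅ out=∅
  L5: in=∅ out=∅
  L6: in=∅ out=∅

live-out(L2) = ["c", "h", "j"]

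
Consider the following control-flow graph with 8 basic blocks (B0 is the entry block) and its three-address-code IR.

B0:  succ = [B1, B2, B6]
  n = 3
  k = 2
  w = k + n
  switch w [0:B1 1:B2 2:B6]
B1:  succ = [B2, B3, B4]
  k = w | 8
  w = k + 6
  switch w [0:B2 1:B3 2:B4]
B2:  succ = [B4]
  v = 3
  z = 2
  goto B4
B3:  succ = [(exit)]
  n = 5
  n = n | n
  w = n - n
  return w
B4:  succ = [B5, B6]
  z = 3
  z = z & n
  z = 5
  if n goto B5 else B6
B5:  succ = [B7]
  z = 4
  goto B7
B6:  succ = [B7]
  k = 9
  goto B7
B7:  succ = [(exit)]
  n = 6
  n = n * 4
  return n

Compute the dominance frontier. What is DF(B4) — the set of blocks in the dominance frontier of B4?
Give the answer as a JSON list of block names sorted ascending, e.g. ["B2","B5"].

Answer: ["B6", "B7"]

Derivation:
idom tree: B1←B0 B2←B0 B3←B1 B4←B0 B5←B4 B6←B0 B7←B0
Join-block Dom:
  B2: preds {B0,B1}: {B0} ∩ {B0,B1} = {B0}; idom=B0
  B4: preds {B1,B2}: {B0,B1} ∩ {B0,B2} = {B0}; idom=B0
  B6: preds {B0,B4}: {B0} ∩ {B0,B4} = {B0}; idom=B0
  B7: preds {B5,B6}: {B0,B4,B5} ∩ {B0,B6} = {B0}; idom=B0

DF derivation:
  B2←B0: walk · to B0
  B2←B1: walk B1 to B0
  B4←B1: walk B1 to B0
  B4←B2: walk B2 to B0
  B6←B0: walk · to B0
  B6←B4: walk B4 to B0
  B7←B5: walk B5→B4 to B0
  B7←B6: walk B6 to B0
  B0 → ∅
  B1 → {B2,B4}
  B2 → {B4}
  B3 → ∅
  B4 → {B6,B7}
  B5 → {B7}
  B6 → {B7}
  B7 → ∅

DF(B4) = ["B6", "B7"]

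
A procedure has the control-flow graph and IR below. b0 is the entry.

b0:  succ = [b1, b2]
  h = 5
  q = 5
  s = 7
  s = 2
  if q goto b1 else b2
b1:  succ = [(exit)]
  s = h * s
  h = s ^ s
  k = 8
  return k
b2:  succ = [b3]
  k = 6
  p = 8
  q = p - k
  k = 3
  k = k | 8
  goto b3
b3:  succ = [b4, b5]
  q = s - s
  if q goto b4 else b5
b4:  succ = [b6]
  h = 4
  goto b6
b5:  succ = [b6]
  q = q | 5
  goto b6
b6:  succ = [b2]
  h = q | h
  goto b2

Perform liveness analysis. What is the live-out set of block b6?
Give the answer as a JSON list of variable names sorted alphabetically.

Block summaries:
  b0 def {h,q,s} use ∅
  b1 def {h,k,s} use {h,s}
  b2 def {k,p,q} use ∅
  b3 def {q} use {s}
  b4 def {h} use ∅
  b5 def {q} use {q}
  b6 def {h} use {h,q}

Backward fixpoint:
  b0: in=∅ out={h,s}
  b1: in={h,s} out=∅
  b2: in={h,s} out={h,s}
  b3: in={h,s} out={h,q,s}
  b4: in={q,s} out={h,q,s}
  b5: in={h,q,s} out={h,q,s}
  b6: in={h,q,s} out={h,s}

live-out(b6) = ["h", "s"]

Answer: ["h", "s"]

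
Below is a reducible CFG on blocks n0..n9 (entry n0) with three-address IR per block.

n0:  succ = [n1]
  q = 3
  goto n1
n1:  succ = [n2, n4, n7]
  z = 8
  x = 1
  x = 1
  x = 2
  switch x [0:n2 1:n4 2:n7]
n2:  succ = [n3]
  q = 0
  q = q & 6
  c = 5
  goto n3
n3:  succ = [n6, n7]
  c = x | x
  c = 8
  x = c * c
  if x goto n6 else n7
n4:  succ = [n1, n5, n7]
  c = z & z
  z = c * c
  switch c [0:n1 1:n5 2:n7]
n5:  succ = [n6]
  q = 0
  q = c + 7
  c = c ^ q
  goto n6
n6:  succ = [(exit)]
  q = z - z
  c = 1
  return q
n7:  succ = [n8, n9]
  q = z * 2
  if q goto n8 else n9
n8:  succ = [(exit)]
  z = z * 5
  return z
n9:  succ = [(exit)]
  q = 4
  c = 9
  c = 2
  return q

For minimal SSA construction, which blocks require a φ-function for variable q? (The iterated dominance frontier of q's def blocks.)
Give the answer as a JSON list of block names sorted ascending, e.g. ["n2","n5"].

Answer: ["n6", "n7"]

Derivation:
idom tree: n1←n0 n2←n1 n3←n2 n4←n1 n5←n4 n6←n1 n7←n1 n8←n7 n9←n7
Join-block Dom:
  n1: preds {n0,n4}: {n0} ∩ {n0,n1,n4} = {n0}; idom=n0
  n6: preds {n3,n5}: {n0,n1,n2,n3} ∩ {n0,n1,n4,n5} = {n0,n1}; idom=n1
  n7: preds {n1,n3,n4}: {n0,n1} ∩ {n0,n1,n2,n3} ∩ {n0,n1,n4} = {n0,n1}; idom=n1

DF derivation:
  join n1 pred n0: · stop@n0
  join n1 pred n4: n4→n1 stop@n0
  join n6 pred n3: n3→n2 stop@n1
  join n6 pred n5: n5→n4 stop@n1
  join n7 pred n1: · stop@n1
  join n7 pred n3: n3→n2 stop@n1
  join n7 pred n4: n4 stop@n1
  n0 → ∅
  n1 → {n1}
  n2 → {n6,n7}
  n3 → {n6,n7}
  n4 → {n1,n6,n7}
  n5 → {n6}
  n6 → ∅
  n7 → ∅
  n8 → ∅
  n9 → ∅

φ for q: defs {n0,n2,n5,n6,n7,n9}
  DF⁺ = {n6,n7}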